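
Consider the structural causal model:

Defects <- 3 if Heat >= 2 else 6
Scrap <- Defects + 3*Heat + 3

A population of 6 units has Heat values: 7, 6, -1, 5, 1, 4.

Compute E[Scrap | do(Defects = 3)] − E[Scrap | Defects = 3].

Every unit gets Defects=3 under the intervention. Scrap values become 27, 24, 3, 21, 9, 18; E[Scrap|do(Defects=3)] = 17.
Observing Defects=3 restricts to units where Defects's equation naturally yields 3: Heat ∈ {7, 6, 5, 4}. In that subpopulation Scrap = 27, 24, 21, 18, mean 22.5.
Difference = 17 − 22.5 = -5.5.

-5.5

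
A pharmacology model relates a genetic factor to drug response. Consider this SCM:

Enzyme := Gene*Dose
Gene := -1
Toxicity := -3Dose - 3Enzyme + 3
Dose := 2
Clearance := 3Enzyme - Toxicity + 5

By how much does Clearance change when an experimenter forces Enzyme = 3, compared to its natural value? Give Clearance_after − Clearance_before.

do(Enzyme=3) replaces the equation Enzyme := Gene*Dose with the constant Enzyme = 3.
Toxicity = -3Dose - 3Enzyme + 3  [with Dose=2, Enzyme=3]  = -12
Clearance = 3Enzyme - Toxicity + 5  [with Enzyme=3, Toxicity=-12]  = 26
Without intervention: Enzyme = Gene*Dose  [with Gene=-1, Dose=2]  = -2; Toxicity = -3Dose - 3Enzyme + 3  [with Dose=2, Enzyme=-2]  = 3; Clearance = 3Enzyme - Toxicity + 5  [with Enzyme=-2, Toxicity=3]  = -4.
Change = 26 − (-4) = 30.

30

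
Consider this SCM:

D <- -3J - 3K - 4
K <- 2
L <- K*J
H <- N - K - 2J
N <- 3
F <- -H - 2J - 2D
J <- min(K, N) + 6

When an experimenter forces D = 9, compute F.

-19

Intervening sets D = 9 and removes its equation (D <- -3J - 3K - 4).
J = min(K, N) + 6  [with K=2, N=3]  = 8
H = N - K - 2J  [with N=3, K=2, J=8]  = -15
F = -H - 2J - 2D  [with H=-15, J=8, D=9]  = -19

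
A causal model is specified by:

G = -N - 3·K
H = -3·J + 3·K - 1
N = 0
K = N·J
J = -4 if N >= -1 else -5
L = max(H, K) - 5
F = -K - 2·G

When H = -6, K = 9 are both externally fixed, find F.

45

The joint intervention fixes H = -6, K = 9, removing each variable's own equation.
G = -N - 3·K  [with N=0, K=9]  = -27
F = -K - 2·G  [with K=9, G=-27]  = 45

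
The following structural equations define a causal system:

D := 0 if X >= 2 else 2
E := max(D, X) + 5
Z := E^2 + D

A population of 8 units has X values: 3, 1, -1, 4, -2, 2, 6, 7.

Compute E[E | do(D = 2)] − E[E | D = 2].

1.5

Every unit gets D=2 under the intervention. E values become 8, 7, 7, 9, 7, 7, 11, 12; E[E|do(D=2)] = 8.5.
E[E|D=2] averages over only the 3 units with D=2 (X = 1, -1, -2): E = 7, 7, 7, mean 7.
Difference = 8.5 − 7 = 1.5.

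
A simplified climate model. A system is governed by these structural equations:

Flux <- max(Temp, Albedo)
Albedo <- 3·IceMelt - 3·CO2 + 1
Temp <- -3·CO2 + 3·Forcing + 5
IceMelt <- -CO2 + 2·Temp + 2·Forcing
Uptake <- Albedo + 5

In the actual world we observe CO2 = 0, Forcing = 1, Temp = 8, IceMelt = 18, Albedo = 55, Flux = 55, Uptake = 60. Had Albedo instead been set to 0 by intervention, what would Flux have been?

8

The intervention breaks the incoming arrows to Albedo: Albedo <- 3·IceMelt - 3·CO2 + 1 no longer applies, and Albedo = 0.
Temp = -3·CO2 + 3·Forcing + 5  [with CO2=0, Forcing=1]  = 8
Flux = max(Temp, Albedo)  [with Temp=8, Albedo=0]  = 8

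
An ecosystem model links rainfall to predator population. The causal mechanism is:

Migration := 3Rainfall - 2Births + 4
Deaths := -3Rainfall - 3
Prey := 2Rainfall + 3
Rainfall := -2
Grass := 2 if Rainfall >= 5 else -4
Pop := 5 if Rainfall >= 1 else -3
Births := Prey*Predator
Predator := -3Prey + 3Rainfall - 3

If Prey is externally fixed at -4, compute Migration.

The intervention breaks the incoming arrows to Prey: Prey := 2Rainfall + 3 no longer applies, and Prey = -4.
Predator = -3Prey + 3Rainfall - 3  [with Prey=-4, Rainfall=-2]  = 3
Births = Prey*Predator  [with Prey=-4, Predator=3]  = -12
Migration = 3Rainfall - 2Births + 4  [with Rainfall=-2, Births=-12]  = 22

22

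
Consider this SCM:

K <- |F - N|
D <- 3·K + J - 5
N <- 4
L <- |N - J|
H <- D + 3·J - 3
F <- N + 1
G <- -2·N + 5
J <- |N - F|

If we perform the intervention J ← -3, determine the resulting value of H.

Under do(J=-3), the mechanism J <- |N - F| is discarded; J is fixed at -3.
F = N + 1  [with N=4]  = 5
K = |F - N|  [with F=5, N=4]  = 1
D = 3·K + J - 5  [with K=1, J=-3]  = -5
H = D + 3·J - 3  [with D=-5, J=-3]  = -17

-17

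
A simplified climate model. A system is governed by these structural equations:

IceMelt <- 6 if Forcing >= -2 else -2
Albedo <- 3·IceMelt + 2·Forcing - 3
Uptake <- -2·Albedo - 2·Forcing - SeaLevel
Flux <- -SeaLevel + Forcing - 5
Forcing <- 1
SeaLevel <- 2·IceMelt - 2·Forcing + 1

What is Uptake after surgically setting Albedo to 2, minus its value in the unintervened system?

30

The intervention breaks the incoming arrows to Albedo: Albedo <- 3·IceMelt + 2·Forcing - 3 no longer applies, and Albedo = 2.
IceMelt = 6 if Forcing >= -2 else -2  [with Forcing=1]  = 6
SeaLevel = 2·IceMelt - 2·Forcing + 1  [with IceMelt=6, Forcing=1]  = 11
Uptake = -2·Albedo - 2·Forcing - SeaLevel  [with Albedo=2, Forcing=1, SeaLevel=11]  = -17
Without intervention: IceMelt = 6 if Forcing >= -2 else -2  [with Forcing=1]  = 6; Albedo = 3·IceMelt + 2·Forcing - 3  [with IceMelt=6, Forcing=1]  = 17; SeaLevel = 2·IceMelt - 2·Forcing + 1  [with IceMelt=6, Forcing=1]  = 11; Uptake = -2·Albedo - 2·Forcing - SeaLevel  [with Albedo=17, Forcing=1, SeaLevel=11]  = -47.
Change = -17 − (-47) = 30.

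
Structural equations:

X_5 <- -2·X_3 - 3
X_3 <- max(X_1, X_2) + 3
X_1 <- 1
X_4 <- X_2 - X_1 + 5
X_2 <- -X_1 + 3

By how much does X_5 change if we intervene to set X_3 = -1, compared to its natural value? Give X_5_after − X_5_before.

12

do(X_3=-1) replaces the equation X_3 <- max(X_1, X_2) + 3 with the constant X_3 = -1.
X_5 = -2·X_3 - 3  [with X_3=-1]  = -1
Without intervention: X_2 = -X_1 + 3  [with X_1=1]  = 2; X_3 = max(X_1, X_2) + 3  [with X_1=1, X_2=2]  = 5; X_5 = -2·X_3 - 3  [with X_3=5]  = -13.
Change = -1 − (-13) = 12.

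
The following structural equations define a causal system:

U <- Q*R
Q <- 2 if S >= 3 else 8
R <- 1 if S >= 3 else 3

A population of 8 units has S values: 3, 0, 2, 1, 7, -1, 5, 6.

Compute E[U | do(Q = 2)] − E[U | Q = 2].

2

Under do(Q=2), Q's equation is replaced by Q=2 for every unit. Per-unit U: 2, 6, 6, 6, 2, 6, 2, 2. Mean = 4.
Observing Q=2 restricts to units where Q's equation naturally yields 2: S ∈ {3, 7, 5, 6}. In that subpopulation U = 2, 2, 2, 2, mean 2.
Difference = 4 − 2 = 2.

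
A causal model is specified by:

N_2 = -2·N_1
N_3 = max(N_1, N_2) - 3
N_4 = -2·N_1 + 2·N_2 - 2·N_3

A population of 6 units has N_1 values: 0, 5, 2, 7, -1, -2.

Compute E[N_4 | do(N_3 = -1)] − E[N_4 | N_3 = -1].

-8

do(N_3=-1) breaks N_3's dependence on N_1. With N_3=-1 fixed, N_4 across the units is 2, -28, -10, -40, 8, 14, mean -9.
E[N_4|N_3=-1] averages over only the 2 units with N_3=-1 (N_1 = 2, -1): N_4 = -10, 8, mean -1.
Difference = -9 − (-1) = -8.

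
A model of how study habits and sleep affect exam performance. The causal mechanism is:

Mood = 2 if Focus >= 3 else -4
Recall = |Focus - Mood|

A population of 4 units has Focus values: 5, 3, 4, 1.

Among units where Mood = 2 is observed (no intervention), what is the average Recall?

E[Recall|Mood=2] averages over only the 3 units with Mood=2 (Focus = 5, 3, 4): Recall = 3, 1, 2, mean 2.

2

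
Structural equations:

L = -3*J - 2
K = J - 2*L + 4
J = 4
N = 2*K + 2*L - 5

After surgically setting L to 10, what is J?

Under do(L=10), the mechanism L = -3*J - 2 is discarded; L is fixed at 10.
J is not downstream of the intervention, so its value is determined by the original equations.

4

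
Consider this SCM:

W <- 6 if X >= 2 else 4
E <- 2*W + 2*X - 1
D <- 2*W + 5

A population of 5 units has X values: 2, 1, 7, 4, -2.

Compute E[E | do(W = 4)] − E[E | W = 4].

5.8

Under do(W=4), W's equation is replaced by W=4 for every unit. Per-unit E: 11, 9, 21, 15, 3. Mean = 11.8.
Conditioning on W=4 selects the 2 unit(s) with X ∈ {1, -2}. Their E values: 9, 3. Mean = 6.
Difference = 11.8 − 6 = 5.8.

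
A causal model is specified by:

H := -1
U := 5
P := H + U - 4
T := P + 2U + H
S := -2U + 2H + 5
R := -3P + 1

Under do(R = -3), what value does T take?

do(R=-3) replaces the equation R := -3P + 1 with the constant R = -3.
No directed path runs from R to T, so T keeps its natural value.
P = H + U - 4  [with H=-1, U=5]  = 0
T = P + 2U + H  [with P=0, U=5, H=-1]  = 9

9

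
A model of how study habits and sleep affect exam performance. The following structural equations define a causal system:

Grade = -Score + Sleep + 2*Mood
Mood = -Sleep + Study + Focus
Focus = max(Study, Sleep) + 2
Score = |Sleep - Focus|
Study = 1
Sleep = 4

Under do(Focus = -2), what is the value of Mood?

-5

do(Focus=-2) replaces the equation Focus = max(Study, Sleep) + 2 with the constant Focus = -2.
Mood = -Sleep + Study + Focus  [with Sleep=4, Study=1, Focus=-2]  = -5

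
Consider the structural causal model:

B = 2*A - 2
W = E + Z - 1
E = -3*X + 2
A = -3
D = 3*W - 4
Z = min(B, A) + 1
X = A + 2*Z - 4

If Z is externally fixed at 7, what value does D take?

The intervention breaks the incoming arrows to Z: Z = min(B, A) + 1 no longer applies, and Z = 7.
X = A + 2*Z - 4  [with A=-3, Z=7]  = 7
E = -3*X + 2  [with X=7]  = -19
W = E + Z - 1  [with E=-19, Z=7]  = -13
D = 3*W - 4  [with W=-13]  = -43

-43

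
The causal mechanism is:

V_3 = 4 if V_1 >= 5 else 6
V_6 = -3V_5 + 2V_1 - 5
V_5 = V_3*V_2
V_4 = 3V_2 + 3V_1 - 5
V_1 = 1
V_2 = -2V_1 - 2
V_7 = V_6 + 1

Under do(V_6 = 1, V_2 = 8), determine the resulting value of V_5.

The joint intervention fixes V_6 = 1, V_2 = 8, removing each variable's own equation.
V_3 = 4 if V_1 >= 5 else 6  [with V_1=1]  = 6
V_5 = V_3*V_2  [with V_3=6, V_2=8]  = 48

48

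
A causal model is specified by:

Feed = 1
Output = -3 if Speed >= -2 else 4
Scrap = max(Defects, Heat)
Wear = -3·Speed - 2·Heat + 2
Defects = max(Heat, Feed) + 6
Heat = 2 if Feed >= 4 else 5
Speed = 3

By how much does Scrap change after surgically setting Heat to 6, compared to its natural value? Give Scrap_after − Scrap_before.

1

The intervention breaks the incoming arrows to Heat: Heat = 2 if Feed >= 4 else 5 no longer applies, and Heat = 6.
Defects = max(Heat, Feed) + 6  [with Heat=6, Feed=1]  = 12
Scrap = max(Defects, Heat)  [with Defects=12, Heat=6]  = 12
Without intervention: Heat = 2 if Feed >= 4 else 5  [with Feed=1]  = 5; Defects = max(Heat, Feed) + 6  [with Heat=5, Feed=1]  = 11; Scrap = max(Defects, Heat)  [with Defects=11, Heat=5]  = 11.
Change = 12 − 11 = 1.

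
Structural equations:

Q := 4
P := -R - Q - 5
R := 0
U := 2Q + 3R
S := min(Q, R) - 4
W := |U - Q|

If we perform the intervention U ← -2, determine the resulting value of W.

Intervening sets U = -2 and removes its equation (U := 2Q + 3R).
W = |U - Q|  [with U=-2, Q=4]  = 6

6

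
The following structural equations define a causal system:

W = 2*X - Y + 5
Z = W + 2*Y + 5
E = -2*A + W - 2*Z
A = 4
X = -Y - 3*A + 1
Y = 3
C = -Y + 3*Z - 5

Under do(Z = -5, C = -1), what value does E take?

Under do(Z = -5, C = -1), each intervened variable's structural equation is replaced by its fixed value.
X = -Y - 3*A + 1  [with Y=3, A=4]  = -14
W = 2*X - Y + 5  [with X=-14, Y=3]  = -26
E = -2*A + W - 2*Z  [with A=4, W=-26, Z=-5]  = -24

-24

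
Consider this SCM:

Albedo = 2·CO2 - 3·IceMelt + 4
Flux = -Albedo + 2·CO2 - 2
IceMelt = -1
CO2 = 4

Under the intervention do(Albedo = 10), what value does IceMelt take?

-1

Under do(Albedo=10), the mechanism Albedo = 2·CO2 - 3·IceMelt + 4 is discarded; Albedo is fixed at 10.
Since IceMelt is not a descendant of the intervened variable, it is unaffected.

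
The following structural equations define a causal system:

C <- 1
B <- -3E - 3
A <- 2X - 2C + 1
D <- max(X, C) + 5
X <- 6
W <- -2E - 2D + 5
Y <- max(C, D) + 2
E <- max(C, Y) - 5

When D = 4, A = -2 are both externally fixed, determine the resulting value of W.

-5

Under do(D = 4, A = -2), each intervened variable's structural equation is replaced by its fixed value.
Y = max(C, D) + 2  [with C=1, D=4]  = 6
E = max(C, Y) - 5  [with C=1, Y=6]  = 1
W = -2E - 2D + 5  [with E=1, D=4]  = -5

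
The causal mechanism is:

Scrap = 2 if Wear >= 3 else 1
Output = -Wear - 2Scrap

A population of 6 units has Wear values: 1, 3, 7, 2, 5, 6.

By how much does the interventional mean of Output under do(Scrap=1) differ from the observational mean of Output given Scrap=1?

Every unit gets Scrap=1 under the intervention. Output values become -3, -5, -9, -4, -7, -8; E[Output|do(Scrap=1)] = -6.
E[Output|Scrap=1] averages over only the 2 units with Scrap=1 (Wear = 1, 2): Output = -3, -4, mean -3.5.
Difference = -6 − (-3.5) = -2.5.

-2.5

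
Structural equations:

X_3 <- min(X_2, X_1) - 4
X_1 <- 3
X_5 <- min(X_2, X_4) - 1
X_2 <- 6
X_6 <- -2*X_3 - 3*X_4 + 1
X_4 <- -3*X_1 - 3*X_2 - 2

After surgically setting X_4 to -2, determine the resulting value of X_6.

Under do(X_4=-2), the mechanism X_4 <- -3*X_1 - 3*X_2 - 2 is discarded; X_4 is fixed at -2.
X_3 = min(X_2, X_1) - 4  [with X_2=6, X_1=3]  = -1
X_6 = -2*X_3 - 3*X_4 + 1  [with X_3=-1, X_4=-2]  = 9

9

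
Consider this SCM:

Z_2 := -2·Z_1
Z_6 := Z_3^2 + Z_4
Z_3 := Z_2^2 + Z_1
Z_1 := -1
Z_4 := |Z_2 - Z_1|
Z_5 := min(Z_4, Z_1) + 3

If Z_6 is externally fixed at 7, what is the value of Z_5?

2

do(Z_6=7) replaces the equation Z_6 := Z_3^2 + Z_4 with the constant Z_6 = 7.
Since Z_5 is not a descendant of the intervened variable, it is unaffected.
Z_2 = -2·Z_1  [with Z_1=-1]  = 2
Z_4 = |Z_2 - Z_1|  [with Z_2=2, Z_1=-1]  = 3
Z_5 = min(Z_4, Z_1) + 3  [with Z_4=3, Z_1=-1]  = 2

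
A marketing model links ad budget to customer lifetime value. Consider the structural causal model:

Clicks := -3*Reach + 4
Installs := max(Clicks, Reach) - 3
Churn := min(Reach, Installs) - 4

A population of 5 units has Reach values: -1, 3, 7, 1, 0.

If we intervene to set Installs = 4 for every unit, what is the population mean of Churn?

do(Installs=4) breaks Installs's dependence on Reach. With Installs=4 fixed, Churn across the units is -5, -1, 0, -3, -4, mean -2.6.

-2.6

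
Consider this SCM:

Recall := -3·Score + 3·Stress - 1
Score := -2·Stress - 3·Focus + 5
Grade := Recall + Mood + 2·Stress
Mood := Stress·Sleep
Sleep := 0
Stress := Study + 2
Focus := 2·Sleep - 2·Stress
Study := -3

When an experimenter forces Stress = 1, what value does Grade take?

-23

The intervention breaks the incoming arrows to Stress: Stress := Study + 2 no longer applies, and Stress = 1.
Focus = 2·Sleep - 2·Stress  [with Sleep=0, Stress=1]  = -2
Score = -2·Stress - 3·Focus + 5  [with Stress=1, Focus=-2]  = 9
Mood = Stress·Sleep  [with Stress=1, Sleep=0]  = 0
Recall = -3·Score + 3·Stress - 1  [with Score=9, Stress=1]  = -25
Grade = Recall + Mood + 2·Stress  [with Recall=-25, Mood=0, Stress=1]  = -23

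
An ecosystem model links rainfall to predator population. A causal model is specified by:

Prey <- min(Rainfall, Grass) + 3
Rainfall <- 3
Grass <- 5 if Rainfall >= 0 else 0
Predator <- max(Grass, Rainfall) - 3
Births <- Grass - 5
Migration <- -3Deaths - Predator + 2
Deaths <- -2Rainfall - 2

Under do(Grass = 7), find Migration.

22

Under do(Grass=7), the mechanism Grass <- 5 if Rainfall >= 0 else 0 is discarded; Grass is fixed at 7.
Predator = max(Grass, Rainfall) - 3  [with Grass=7, Rainfall=3]  = 4
Deaths = -2Rainfall - 2  [with Rainfall=3]  = -8
Migration = -3Deaths - Predator + 2  [with Deaths=-8, Predator=4]  = 22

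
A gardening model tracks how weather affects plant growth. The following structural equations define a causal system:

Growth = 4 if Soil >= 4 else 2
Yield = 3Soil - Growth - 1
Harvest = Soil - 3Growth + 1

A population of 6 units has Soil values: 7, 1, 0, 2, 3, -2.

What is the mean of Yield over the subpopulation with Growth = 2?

-0.6

Conditioning on Growth=2 selects the 5 unit(s) with Soil ∈ {1, 0, 2, 3, -2}. Their Yield values: 0, -3, 3, 6, -9. Mean = -0.6.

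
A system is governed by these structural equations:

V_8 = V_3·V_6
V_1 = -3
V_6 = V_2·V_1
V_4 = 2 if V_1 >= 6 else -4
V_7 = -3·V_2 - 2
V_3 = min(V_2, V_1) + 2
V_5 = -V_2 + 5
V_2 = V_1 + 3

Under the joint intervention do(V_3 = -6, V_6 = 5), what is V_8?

Setting V_3 = -6, V_6 = 5 by intervention discards those variables' equations.
V_8 = V_3·V_6  [with V_3=-6, V_6=5]  = -30

-30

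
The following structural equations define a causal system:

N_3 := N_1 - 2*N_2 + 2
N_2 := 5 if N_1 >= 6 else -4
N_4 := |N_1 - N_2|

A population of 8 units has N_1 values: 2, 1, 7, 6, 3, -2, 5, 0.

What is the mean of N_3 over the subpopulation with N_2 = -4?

Observing N_2=-4 restricts to units where N_2's equation naturally yields -4: N_1 ∈ {2, 1, 3, -2, 5, 0}. In that subpopulation N_3 = 12, 11, 13, 8, 15, 10, mean 11.5.

11.5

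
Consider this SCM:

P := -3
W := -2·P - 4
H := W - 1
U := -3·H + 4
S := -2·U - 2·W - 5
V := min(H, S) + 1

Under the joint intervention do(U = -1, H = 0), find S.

The joint intervention fixes U = -1, H = 0, removing each variable's own equation.
W = -2·P - 4  [with P=-3]  = 2
S = -2·U - 2·W - 5  [with U=-1, W=2]  = -7

-7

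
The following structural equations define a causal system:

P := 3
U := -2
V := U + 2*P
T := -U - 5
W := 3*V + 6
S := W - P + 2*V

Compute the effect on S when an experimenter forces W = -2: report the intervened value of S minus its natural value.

The intervention breaks the incoming arrows to W: W := 3*V + 6 no longer applies, and W = -2.
V = U + 2*P  [with U=-2, P=3]  = 4
S = W - P + 2*V  [with W=-2, P=3, V=4]  = 3
Without intervention: V = U + 2*P  [with U=-2, P=3]  = 4; W = 3*V + 6  [with V=4]  = 18; S = W - P + 2*V  [with W=18, P=3, V=4]  = 23.
Change = 3 − 23 = -20.

-20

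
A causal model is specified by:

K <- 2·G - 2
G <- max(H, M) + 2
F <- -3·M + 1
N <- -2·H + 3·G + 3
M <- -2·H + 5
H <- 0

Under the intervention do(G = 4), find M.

5

The intervention breaks the incoming arrows to G: G <- max(H, M) + 2 no longer applies, and G = 4.
Since M is not a descendant of the intervened variable, it is unaffected.
M = -2·H + 5  [with H=0]  = 5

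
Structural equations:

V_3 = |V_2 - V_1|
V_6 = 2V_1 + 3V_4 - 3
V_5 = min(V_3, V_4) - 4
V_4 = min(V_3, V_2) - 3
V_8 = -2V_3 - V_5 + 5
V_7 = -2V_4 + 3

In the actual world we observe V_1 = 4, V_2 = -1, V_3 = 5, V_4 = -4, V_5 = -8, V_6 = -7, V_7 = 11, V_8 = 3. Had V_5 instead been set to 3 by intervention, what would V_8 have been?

do(V_5=3) replaces the equation V_5 = min(V_3, V_4) - 4 with the constant V_5 = 3.
V_3 = |V_2 - V_1|  [with V_2=-1, V_1=4]  = 5
V_8 = -2V_3 - V_5 + 5  [with V_3=5, V_5=3]  = -8

-8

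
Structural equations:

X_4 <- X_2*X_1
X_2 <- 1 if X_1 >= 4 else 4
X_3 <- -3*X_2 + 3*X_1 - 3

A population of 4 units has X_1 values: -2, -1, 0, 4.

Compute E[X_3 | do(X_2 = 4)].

The intervention sets X_2=4 in all 4 units regardless of X_1. Recomputing X_3 per unit gives -21, -18, -15, -3; average -14.25.

-14.25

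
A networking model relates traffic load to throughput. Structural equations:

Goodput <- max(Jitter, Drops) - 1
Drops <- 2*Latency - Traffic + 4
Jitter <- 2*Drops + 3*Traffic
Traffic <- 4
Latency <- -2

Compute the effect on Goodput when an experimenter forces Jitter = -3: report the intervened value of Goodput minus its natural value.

Intervening sets Jitter = -3 and removes its equation (Jitter <- 2*Drops + 3*Traffic).
Drops = 2*Latency - Traffic + 4  [with Latency=-2, Traffic=4]  = -4
Goodput = max(Jitter, Drops) - 1  [with Jitter=-3, Drops=-4]  = -4
Without intervention: Drops = 2*Latency - Traffic + 4  [with Latency=-2, Traffic=4]  = -4; Jitter = 2*Drops + 3*Traffic  [with Drops=-4, Traffic=4]  = 4; Goodput = max(Jitter, Drops) - 1  [with Jitter=4, Drops=-4]  = 3.
Change = -4 − 3 = -7.

-7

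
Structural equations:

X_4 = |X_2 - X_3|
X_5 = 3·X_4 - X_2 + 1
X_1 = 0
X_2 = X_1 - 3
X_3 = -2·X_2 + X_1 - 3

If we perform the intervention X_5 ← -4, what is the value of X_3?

3

do(X_5=-4) replaces the equation X_5 = 3·X_4 - X_2 + 1 with the constant X_5 = -4.
X_3 is not downstream of the intervention, so its value is determined by the original equations.
X_2 = X_1 - 3  [with X_1=0]  = -3
X_3 = -2·X_2 + X_1 - 3  [with X_2=-3, X_1=0]  = 3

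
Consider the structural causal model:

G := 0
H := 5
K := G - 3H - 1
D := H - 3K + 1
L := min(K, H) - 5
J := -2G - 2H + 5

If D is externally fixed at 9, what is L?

-21

Intervening sets D = 9 and removes its equation (D := H - 3K + 1).
No directed path runs from D to L, so L keeps its natural value.
K = G - 3H - 1  [with G=0, H=5]  = -16
L = min(K, H) - 5  [with K=-16, H=5]  = -21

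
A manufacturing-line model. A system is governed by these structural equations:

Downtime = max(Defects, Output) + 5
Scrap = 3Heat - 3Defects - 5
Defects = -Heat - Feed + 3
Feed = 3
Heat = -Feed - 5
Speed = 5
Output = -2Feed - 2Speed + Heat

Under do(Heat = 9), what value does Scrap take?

do(Heat=9) replaces the equation Heat = -Feed - 5 with the constant Heat = 9.
Defects = -Heat - Feed + 3  [with Heat=9, Feed=3]  = -9
Scrap = 3Heat - 3Defects - 5  [with Heat=9, Defects=-9]  = 49

49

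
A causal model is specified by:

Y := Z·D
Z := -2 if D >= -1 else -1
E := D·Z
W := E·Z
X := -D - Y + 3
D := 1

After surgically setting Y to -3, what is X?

The intervention breaks the incoming arrows to Y: Y := Z·D no longer applies, and Y = -3.
X = -D - Y + 3  [with D=1, Y=-3]  = 5

5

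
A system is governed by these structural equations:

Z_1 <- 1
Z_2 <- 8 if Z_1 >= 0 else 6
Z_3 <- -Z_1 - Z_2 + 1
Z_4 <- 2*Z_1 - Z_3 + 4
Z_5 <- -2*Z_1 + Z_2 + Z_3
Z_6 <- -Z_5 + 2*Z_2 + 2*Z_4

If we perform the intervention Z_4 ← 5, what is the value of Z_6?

Under do(Z_4=5), the mechanism Z_4 <- 2*Z_1 - Z_3 + 4 is discarded; Z_4 is fixed at 5.
Z_2 = 8 if Z_1 >= 0 else 6  [with Z_1=1]  = 8
Z_3 = -Z_1 - Z_2 + 1  [with Z_1=1, Z_2=8]  = -8
Z_5 = -2*Z_1 + Z_2 + Z_3  [with Z_1=1, Z_2=8, Z_3=-8]  = -2
Z_6 = -Z_5 + 2*Z_2 + 2*Z_4  [with Z_5=-2, Z_2=8, Z_4=5]  = 28

28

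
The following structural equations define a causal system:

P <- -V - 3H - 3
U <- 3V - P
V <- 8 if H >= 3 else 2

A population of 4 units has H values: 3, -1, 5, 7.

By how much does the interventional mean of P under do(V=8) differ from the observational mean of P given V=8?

4.5

Every unit gets V=8 under the intervention. P values become -20, -8, -26, -32; E[P|do(V=8)] = -21.5.
E[P|V=8] averages over only the 3 units with V=8 (H = 3, 5, 7): P = -20, -26, -32, mean -26.
Difference = -21.5 − (-26) = 4.5.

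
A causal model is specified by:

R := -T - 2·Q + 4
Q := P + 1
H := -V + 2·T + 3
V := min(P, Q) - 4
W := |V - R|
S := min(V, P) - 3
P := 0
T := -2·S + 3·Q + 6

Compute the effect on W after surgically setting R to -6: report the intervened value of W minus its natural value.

Intervening sets R = -6 and removes its equation (R := -T - 2·Q + 4).
Q = P + 1  [with P=0]  = 1
V = min(P, Q) - 4  [with P=0, Q=1]  = -4
W = |V - R|  [with V=-4, R=-6]  = 2
Without intervention: Q = P + 1  [with P=0]  = 1; V = min(P, Q) - 4  [with P=0, Q=1]  = -4; S = min(V, P) - 3  [with V=-4, P=0]  = -7; T = -2·S + 3·Q + 6  [with S=-7, Q=1]  = 23; R = -T - 2·Q + 4  [with T=23, Q=1]  = -21; W = |V - R|  [with V=-4, R=-21]  = 17.
Change = 2 − 17 = -15.

-15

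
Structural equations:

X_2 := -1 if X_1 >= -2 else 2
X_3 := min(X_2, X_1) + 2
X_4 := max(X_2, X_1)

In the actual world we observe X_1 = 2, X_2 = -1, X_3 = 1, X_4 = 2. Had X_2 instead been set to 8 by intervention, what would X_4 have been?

Under do(X_2=8), the mechanism X_2 := -1 if X_1 >= -2 else 2 is discarded; X_2 is fixed at 8.
X_4 = max(X_2, X_1)  [with X_2=8, X_1=2]  = 8

8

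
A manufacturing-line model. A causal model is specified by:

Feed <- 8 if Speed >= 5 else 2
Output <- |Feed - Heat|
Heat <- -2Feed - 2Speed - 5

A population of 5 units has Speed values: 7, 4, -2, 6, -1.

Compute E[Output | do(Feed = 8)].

do(Feed=8) breaks Feed's dependence on Speed. With Feed=8 fixed, Output across the units is 43, 37, 25, 41, 27, mean 34.6.

34.6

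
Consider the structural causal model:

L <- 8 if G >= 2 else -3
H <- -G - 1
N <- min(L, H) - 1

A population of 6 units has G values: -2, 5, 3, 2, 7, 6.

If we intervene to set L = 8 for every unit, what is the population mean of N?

do(L=8) breaks L's dependence on G. With L=8 fixed, N across the units is 0, -7, -5, -4, -9, -8, mean -5.5.

-5.5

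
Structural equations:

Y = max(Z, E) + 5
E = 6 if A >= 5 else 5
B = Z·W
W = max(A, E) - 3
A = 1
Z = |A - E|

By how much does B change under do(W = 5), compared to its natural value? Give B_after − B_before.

12

do(W=5) replaces the equation W = max(A, E) - 3 with the constant W = 5.
E = 6 if A >= 5 else 5  [with A=1]  = 5
Z = |A - E|  [with A=1, E=5]  = 4
B = Z·W  [with Z=4, W=5]  = 20
Without intervention: E = 6 if A >= 5 else 5  [with A=1]  = 5; W = max(A, E) - 3  [with A=1, E=5]  = 2; Z = |A - E|  [with A=1, E=5]  = 4; B = Z·W  [with Z=4, W=2]  = 8.
Change = 20 − 8 = 12.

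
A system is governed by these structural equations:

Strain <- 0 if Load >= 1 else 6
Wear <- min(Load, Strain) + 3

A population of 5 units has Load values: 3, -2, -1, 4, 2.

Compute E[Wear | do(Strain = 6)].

Under do(Strain=6), Strain's equation is replaced by Strain=6 for every unit. Per-unit Wear: 6, 1, 2, 7, 5. Mean = 4.2.

4.2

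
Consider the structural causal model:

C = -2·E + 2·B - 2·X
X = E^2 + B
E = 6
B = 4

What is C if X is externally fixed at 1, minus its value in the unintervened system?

The intervention breaks the incoming arrows to X: X = E^2 + B no longer applies, and X = 1.
C = -2·E + 2·B - 2·X  [with E=6, B=4, X=1]  = -6
Without intervention: X = E^2 + B  [with E=6, B=4]  = 40; C = -2·E + 2·B - 2·X  [with E=6, B=4, X=40]  = -84.
Change = -6 − (-84) = 78.

78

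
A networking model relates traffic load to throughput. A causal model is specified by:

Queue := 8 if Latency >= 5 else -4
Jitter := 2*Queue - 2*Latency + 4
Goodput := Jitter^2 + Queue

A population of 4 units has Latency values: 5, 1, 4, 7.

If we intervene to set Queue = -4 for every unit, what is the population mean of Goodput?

171

do(Queue=-4) breaks Queue's dependence on Latency. With Queue=-4 fixed, Goodput across the units is 192, 32, 140, 320, mean 171.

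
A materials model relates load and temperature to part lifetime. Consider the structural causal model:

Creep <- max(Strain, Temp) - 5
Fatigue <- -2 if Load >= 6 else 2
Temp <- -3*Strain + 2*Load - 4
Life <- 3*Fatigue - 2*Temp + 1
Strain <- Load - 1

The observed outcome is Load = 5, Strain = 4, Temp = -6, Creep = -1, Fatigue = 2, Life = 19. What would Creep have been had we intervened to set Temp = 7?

The intervention breaks the incoming arrows to Temp: Temp <- -3*Strain + 2*Load - 4 no longer applies, and Temp = 7.
Strain = Load - 1  [with Load=5]  = 4
Creep = max(Strain, Temp) - 5  [with Strain=4, Temp=7]  = 2

2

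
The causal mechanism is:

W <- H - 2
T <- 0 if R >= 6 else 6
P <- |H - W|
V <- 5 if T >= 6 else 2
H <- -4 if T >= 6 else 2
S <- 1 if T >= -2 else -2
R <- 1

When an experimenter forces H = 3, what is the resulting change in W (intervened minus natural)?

do(H=3) replaces the equation H <- -4 if T >= 6 else 2 with the constant H = 3.
W = H - 2  [with H=3]  = 1
Without intervention: T = 0 if R >= 6 else 6  [with R=1]  = 6; H = -4 if T >= 6 else 2  [with T=6]  = -4; W = H - 2  [with H=-4]  = -6.
Change = 1 − (-6) = 7.

7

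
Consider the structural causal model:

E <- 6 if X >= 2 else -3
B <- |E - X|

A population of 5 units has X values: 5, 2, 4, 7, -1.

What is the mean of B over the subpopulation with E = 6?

E[B|E=6] averages over only the 4 units with E=6 (X = 5, 2, 4, 7): B = 1, 4, 2, 1, mean 2.

2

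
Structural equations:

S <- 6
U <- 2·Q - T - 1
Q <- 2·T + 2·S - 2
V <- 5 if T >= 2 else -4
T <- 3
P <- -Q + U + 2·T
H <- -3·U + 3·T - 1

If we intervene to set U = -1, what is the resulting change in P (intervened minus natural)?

The intervention breaks the incoming arrows to U: U <- 2·Q - T - 1 no longer applies, and U = -1.
Q = 2·T + 2·S - 2  [with T=3, S=6]  = 16
P = -Q + U + 2·T  [with Q=16, U=-1, T=3]  = -11
Without intervention: Q = 2·T + 2·S - 2  [with T=3, S=6]  = 16; U = 2·Q - T - 1  [with Q=16, T=3]  = 28; P = -Q + U + 2·T  [with Q=16, U=28, T=3]  = 18.
Change = -11 − 18 = -29.

-29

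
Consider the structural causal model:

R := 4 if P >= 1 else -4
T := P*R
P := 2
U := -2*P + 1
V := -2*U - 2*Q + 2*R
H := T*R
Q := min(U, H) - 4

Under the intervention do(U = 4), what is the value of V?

The intervention breaks the incoming arrows to U: U := -2*P + 1 no longer applies, and U = 4.
R = 4 if P >= 1 else -4  [with P=2]  = 4
T = P*R  [with P=2, R=4]  = 8
H = T*R  [with T=8, R=4]  = 32
Q = min(U, H) - 4  [with U=4, H=32]  = 0
V = -2*U - 2*Q + 2*R  [with U=4, Q=0, R=4]  = 0

0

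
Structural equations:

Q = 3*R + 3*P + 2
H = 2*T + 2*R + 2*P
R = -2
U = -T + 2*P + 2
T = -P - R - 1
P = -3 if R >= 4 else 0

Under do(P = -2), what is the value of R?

-2

Under do(P=-2), the mechanism P = -3 if R >= 4 else 0 is discarded; P is fixed at -2.
R is not downstream of the intervention, so its value is determined by the original equations.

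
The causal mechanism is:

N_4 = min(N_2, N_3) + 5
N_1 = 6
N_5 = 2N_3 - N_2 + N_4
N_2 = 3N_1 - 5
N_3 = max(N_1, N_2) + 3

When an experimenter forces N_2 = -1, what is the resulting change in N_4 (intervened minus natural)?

Under do(N_2=-1), the mechanism N_2 = 3N_1 - 5 is discarded; N_2 is fixed at -1.
N_3 = max(N_1, N_2) + 3  [with N_1=6, N_2=-1]  = 9
N_4 = min(N_2, N_3) + 5  [with N_2=-1, N_3=9]  = 4
Without intervention: N_2 = 3N_1 - 5  [with N_1=6]  = 13; N_3 = max(N_1, N_2) + 3  [with N_1=6, N_2=13]  = 16; N_4 = min(N_2, N_3) + 5  [with N_2=13, N_3=16]  = 18.
Change = 4 − 18 = -14.

-14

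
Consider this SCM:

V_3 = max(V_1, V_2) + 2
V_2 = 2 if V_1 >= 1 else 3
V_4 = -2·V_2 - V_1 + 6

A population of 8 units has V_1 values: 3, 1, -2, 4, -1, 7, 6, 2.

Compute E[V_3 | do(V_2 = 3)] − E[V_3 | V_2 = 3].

Every unit gets V_2=3 under the intervention. V_3 values become 5, 5, 5, 6, 5, 9, 8, 5; E[V_3|do(V_2=3)] = 6.
Conditioning on V_2=3 selects the 2 unit(s) with V_1 ∈ {-2, -1}. Their V_3 values: 5, 5. Mean = 5.
Difference = 6 − 5 = 1.

1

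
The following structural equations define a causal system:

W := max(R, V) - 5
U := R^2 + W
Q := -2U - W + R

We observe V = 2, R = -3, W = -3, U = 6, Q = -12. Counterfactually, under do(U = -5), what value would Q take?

Intervening sets U = -5 and removes its equation (U := R^2 + W).
W = max(R, V) - 5  [with R=-3, V=2]  = -3
Q = -2U - W + R  [with U=-5, W=-3, R=-3]  = 10

10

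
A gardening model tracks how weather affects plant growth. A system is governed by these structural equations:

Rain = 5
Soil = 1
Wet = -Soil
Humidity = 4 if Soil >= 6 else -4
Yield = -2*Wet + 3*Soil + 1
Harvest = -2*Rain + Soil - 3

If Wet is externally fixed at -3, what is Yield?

10

do(Wet=-3) replaces the equation Wet = -Soil with the constant Wet = -3.
Yield = -2*Wet + 3*Soil + 1  [with Wet=-3, Soil=1]  = 10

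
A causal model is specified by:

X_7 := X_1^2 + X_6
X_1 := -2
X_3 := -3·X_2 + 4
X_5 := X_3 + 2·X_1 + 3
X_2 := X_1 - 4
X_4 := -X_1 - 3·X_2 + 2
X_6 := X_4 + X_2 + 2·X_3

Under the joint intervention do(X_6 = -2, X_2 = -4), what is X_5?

15

The joint intervention fixes X_6 = -2, X_2 = -4, removing each variable's own equation.
X_3 = -3·X_2 + 4  [with X_2=-4]  = 16
X_5 = X_3 + 2·X_1 + 3  [with X_3=16, X_1=-2]  = 15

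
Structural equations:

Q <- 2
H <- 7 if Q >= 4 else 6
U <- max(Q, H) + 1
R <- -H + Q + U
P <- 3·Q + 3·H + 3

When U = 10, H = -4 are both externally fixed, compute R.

16

The joint intervention fixes U = 10, H = -4, removing each variable's own equation.
R = -H + Q + U  [with H=-4, Q=2, U=10]  = 16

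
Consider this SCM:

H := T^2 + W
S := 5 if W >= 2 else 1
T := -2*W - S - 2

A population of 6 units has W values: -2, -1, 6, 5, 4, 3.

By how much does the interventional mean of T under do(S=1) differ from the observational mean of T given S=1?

-8

Under do(S=1), S's equation is replaced by S=1 for every unit. Per-unit T: 1, -1, -15, -13, -11, -9. Mean = -8.
Observing S=1 restricts to units where S's equation naturally yields 1: W ∈ {-2, -1}. In that subpopulation T = 1, -1, mean 0.
Difference = -8 − 0 = -8.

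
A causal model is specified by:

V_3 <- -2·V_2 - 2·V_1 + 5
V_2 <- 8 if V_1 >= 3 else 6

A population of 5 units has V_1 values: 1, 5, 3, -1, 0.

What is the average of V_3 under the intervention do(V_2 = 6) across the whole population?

Every unit gets V_2=6 under the intervention. V_3 values become -9, -17, -13, -5, -7; E[V_3|do(V_2=6)] = -10.2.

-10.2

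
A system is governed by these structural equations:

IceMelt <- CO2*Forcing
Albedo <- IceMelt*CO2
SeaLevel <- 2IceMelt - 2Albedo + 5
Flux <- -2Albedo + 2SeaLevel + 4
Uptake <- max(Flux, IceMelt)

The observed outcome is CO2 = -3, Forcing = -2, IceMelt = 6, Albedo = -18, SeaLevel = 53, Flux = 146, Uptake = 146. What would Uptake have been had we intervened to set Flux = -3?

Intervening sets Flux = -3 and removes its equation (Flux <- -2Albedo + 2SeaLevel + 4).
IceMelt = CO2*Forcing  [with CO2=-3, Forcing=-2]  = 6
Uptake = max(Flux, IceMelt)  [with Flux=-3, IceMelt=6]  = 6

6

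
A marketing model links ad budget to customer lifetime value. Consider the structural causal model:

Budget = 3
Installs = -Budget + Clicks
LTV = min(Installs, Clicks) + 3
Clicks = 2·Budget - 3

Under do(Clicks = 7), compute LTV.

7

Under do(Clicks=7), the mechanism Clicks = 2·Budget - 3 is discarded; Clicks is fixed at 7.
Installs = -Budget + Clicks  [with Budget=3, Clicks=7]  = 4
LTV = min(Installs, Clicks) + 3  [with Installs=4, Clicks=7]  = 7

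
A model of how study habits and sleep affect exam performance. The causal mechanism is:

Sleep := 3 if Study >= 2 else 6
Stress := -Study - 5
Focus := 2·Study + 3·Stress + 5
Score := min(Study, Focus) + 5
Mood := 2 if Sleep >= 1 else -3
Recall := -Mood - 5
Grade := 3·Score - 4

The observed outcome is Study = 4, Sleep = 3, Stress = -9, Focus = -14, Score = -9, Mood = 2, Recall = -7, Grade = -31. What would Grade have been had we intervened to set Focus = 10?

do(Focus=10) replaces the equation Focus := 2·Study + 3·Stress + 5 with the constant Focus = 10.
Score = min(Study, Focus) + 5  [with Study=4, Focus=10]  = 9
Grade = 3·Score - 4  [with Score=9]  = 23

23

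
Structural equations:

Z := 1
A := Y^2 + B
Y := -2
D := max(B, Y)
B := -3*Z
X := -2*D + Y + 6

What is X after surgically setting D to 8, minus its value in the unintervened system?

Intervening sets D = 8 and removes its equation (D := max(B, Y)).
X = -2*D + Y + 6  [with D=8, Y=-2]  = -12
Without intervention: B = -3*Z  [with Z=1]  = -3; D = max(B, Y)  [with B=-3, Y=-2]  = -2; X = -2*D + Y + 6  [with D=-2, Y=-2]  = 8.
Change = -12 − 8 = -20.

-20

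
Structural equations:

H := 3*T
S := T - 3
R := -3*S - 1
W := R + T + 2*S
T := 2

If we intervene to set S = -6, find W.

7

do(S=-6) replaces the equation S := T - 3 with the constant S = -6.
R = -3*S - 1  [with S=-6]  = 17
W = R + T + 2*S  [with R=17, T=2, S=-6]  = 7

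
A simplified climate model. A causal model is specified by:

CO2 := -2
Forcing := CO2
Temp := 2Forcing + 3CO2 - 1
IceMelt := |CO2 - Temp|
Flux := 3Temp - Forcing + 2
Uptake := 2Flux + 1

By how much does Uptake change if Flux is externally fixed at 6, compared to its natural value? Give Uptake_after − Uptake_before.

70

The intervention breaks the incoming arrows to Flux: Flux := 3Temp - Forcing + 2 no longer applies, and Flux = 6.
Uptake = 2Flux + 1  [with Flux=6]  = 13
Without intervention: Forcing = CO2  [with CO2=-2]  = -2; Temp = 2Forcing + 3CO2 - 1  [with Forcing=-2, CO2=-2]  = -11; Flux = 3Temp - Forcing + 2  [with Temp=-11, Forcing=-2]  = -29; Uptake = 2Flux + 1  [with Flux=-29]  = -57.
Change = 13 − (-57) = 70.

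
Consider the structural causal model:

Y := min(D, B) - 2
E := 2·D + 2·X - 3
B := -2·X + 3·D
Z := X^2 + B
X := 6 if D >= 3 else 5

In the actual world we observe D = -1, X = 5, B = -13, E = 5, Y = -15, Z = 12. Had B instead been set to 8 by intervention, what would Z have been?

33

The intervention breaks the incoming arrows to B: B := -2·X + 3·D no longer applies, and B = 8.
X = 6 if D >= 3 else 5  [with D=-1]  = 5
Z = X^2 + B  [with X=5, B=8]  = 33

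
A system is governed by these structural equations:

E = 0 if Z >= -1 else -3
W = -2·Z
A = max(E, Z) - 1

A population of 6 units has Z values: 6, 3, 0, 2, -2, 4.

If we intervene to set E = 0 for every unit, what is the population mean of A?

1.5

do(E=0) breaks E's dependence on Z. With E=0 fixed, A across the units is 5, 2, -1, 1, -1, 3, mean 1.5.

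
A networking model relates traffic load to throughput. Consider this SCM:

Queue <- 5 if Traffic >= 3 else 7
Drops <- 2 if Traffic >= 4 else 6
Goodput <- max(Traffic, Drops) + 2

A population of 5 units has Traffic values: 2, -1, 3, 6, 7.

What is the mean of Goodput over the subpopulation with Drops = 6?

8

Conditioning on Drops=6 selects the 3 unit(s) with Traffic ∈ {2, -1, 3}. Their Goodput values: 8, 8, 8. Mean = 8.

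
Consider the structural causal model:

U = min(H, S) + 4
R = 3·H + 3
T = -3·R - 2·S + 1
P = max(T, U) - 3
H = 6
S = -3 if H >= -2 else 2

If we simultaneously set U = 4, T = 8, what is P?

5

Setting U = 4, T = 8 by intervention discards those variables' equations.
P = max(T, U) - 3  [with T=8, U=4]  = 5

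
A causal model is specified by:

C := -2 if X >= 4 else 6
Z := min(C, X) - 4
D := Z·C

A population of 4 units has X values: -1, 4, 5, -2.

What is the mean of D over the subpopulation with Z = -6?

Conditioning on Z=-6 selects the 3 unit(s) with X ∈ {4, 5, -2}. Their D values: 12, 12, -36. Mean = -4.

-4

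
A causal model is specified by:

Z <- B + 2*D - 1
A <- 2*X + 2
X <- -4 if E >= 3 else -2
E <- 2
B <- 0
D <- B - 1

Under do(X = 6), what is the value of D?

-1

do(X=6) replaces the equation X <- -4 if E >= 3 else -2 with the constant X = 6.
D is not downstream of the intervention, so its value is determined by the original equations.
D = B - 1  [with B=0]  = -1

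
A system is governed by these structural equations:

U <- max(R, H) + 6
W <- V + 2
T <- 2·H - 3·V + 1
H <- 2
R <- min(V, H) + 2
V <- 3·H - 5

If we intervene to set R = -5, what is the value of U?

8

The intervention breaks the incoming arrows to R: R <- min(V, H) + 2 no longer applies, and R = -5.
U = max(R, H) + 6  [with R=-5, H=2]  = 8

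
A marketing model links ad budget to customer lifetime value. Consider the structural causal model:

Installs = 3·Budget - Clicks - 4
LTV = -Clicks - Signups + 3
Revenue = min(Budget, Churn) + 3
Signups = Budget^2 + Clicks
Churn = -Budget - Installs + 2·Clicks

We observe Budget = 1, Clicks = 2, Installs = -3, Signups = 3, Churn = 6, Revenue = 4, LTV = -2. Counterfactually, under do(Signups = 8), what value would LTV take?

-7

The intervention breaks the incoming arrows to Signups: Signups = Budget^2 + Clicks no longer applies, and Signups = 8.
LTV = -Clicks - Signups + 3  [with Clicks=2, Signups=8]  = -7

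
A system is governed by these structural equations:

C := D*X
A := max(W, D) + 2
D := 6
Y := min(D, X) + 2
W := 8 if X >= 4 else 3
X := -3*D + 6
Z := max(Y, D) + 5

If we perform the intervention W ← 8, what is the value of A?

Under do(W=8), the mechanism W := 8 if X >= 4 else 3 is discarded; W is fixed at 8.
A = max(W, D) + 2  [with W=8, D=6]  = 10

10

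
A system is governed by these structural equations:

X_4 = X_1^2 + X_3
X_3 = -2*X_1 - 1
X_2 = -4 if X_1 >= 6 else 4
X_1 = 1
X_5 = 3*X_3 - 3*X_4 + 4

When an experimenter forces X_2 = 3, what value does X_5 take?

do(X_2=3) replaces the equation X_2 = -4 if X_1 >= 6 else 4 with the constant X_2 = 3.
Since X_5 is not a descendant of the intervened variable, it is unaffected.
X_3 = -2*X_1 - 1  [with X_1=1]  = -3
X_4 = X_1^2 + X_3  [with X_1=1, X_3=-3]  = -2
X_5 = 3*X_3 - 3*X_4 + 4  [with X_3=-3, X_4=-2]  = 1

1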